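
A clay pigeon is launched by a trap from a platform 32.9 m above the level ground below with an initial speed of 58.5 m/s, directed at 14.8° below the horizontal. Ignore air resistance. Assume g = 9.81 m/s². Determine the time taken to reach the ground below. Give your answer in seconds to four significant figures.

1.481 s

vₓ = 58.50 cos 14.8° = 56.56 m/s; v_y0 = −14.94 m/s (downward).
With up positive and y = 0 at the ground: y(t) = 32.9 + (−14.94) t − 4.905 t². Setting y = 0 and taking the positive root: t = [−14.94 + √(14.94² + 2·9.81·32.9)] / 9.81 = (−14.94 + 29.48) / 9.81 = 1.481 s.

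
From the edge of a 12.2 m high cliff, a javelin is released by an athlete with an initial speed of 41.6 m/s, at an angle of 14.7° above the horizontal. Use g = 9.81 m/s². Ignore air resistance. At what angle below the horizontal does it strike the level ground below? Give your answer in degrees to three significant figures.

Horizontal component vₓ = 41.60 cos 14.7° = 40.24 m/s; vertical v_y0 = 41.60 sin 14.7° = 10.56 m/s.
Vertical motion (up positive, ground at y = 0): 4.905 t² − (10.56) t − 12.2 = 0, so t = (10.56 + √(10.56² + 2·9.81·12.2)) / 9.81 = (10.56 + 18.73) / 9.81 = 2.985 s.
At impact: v_y = v_y0 − g t = −18.73 m/s; vₓ = 40.24 m/s.
Angle below horizontal: arctan(|v_y|/vₓ) = arctan(18.73/40.24) = 24.96°.

25.0°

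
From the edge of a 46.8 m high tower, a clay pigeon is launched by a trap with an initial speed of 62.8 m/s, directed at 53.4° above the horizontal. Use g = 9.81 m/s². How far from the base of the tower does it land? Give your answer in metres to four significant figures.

416.9 m

Components: vₓ = 62.80 cos 53.4° = 37.44 m/s, v_y0 = 62.80 sin 53.4° = 50.42 m/s.
The projectile lands when y = 46.8 + (50.42) t − ½·9.81·t² = 0. Positive root: t = (50.42 + √(50.42² + 2·9.81·46.8)) / 9.81 = (50.42 + 58.82) / 9.81 = 11.14 s.
Horizontal distance: R = vₓ t = 37.44 × 11.14 = 416.9 m.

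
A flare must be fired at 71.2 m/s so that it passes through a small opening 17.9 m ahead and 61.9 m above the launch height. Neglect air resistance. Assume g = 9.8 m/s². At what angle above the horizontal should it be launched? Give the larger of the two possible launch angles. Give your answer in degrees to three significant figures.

Trajectory: y = x tanθ − g x² (1 + tan²θ)/(2v₀²). With x = 17.9, y = 61.9, v₀ = 71.2, g = 9.80:
0.3097 tan²θ − 17.9 tanθ + (62.21) = 0.
tanθ = [17.9 ± √(17.9² − 4 × 0.3097 × (62.21))] / (2 × 0.3097) = (17.9 ± 15.60) / 0.6194, giving tanθ = 3.714 or 54.08.
θ = 74.93° or 88.94°; the larger is 88.94°.

88.9°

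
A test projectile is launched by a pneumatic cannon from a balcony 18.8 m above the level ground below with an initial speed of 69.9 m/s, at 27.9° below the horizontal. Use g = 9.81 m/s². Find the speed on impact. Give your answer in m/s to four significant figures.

vₓ = 69.90 cos 27.9° = 61.78 m/s; v_y0 = −32.71 m/s (downward).
Vertical motion (up positive, ground at y = 0): 4.905 t² − (−32.71) t − 18.8 = 0, so t = (−32.71 + √(32.71² + 2·9.81·18.8)) / 9.81 = (−32.71 + 37.93) / 9.81 = 0.5323 s.
Vertical velocity at impact: v_y = v_y0 − g t = −32.71 − 9.81 × 0.5323 = −37.93 m/s.
Speed: |v| = √(vₓ² + v_y²) = √(61.78² + 37.93²) = 72.49 m/s.

72.49 m/s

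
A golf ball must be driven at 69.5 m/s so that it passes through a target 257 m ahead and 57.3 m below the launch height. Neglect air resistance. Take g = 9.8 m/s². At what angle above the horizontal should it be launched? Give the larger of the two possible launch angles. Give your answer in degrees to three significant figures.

75.2°

Trajectory: y = x tanθ − g x² (1 + tan²θ)/(2v₀²). With x = 257, y = −57.3, v₀ = 69.5, g = 9.80:
67.00 tan²θ − 257 tanθ + (9.703) = 0.
tanθ = [257 ± √(257² − 4 × 67.00 × (9.703))] / (2 × 67.00) = (257 ± 251.9) / 134.0, giving tanθ = 0.03813 or 3.798.
θ = 2.184° or 75.25°; the larger is 75.25°.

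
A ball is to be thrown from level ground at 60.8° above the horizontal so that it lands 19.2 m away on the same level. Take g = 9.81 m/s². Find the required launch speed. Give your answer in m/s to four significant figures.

From R = (v₀² / g) sin 2θ: v₀ = √(gR / sin 2θ).
v₀ = √(9.81 × 19.2 / sin 121.6°) = √(188.4 / 0.8517) = √221.14 = 14.87 m/s.

14.87 m/s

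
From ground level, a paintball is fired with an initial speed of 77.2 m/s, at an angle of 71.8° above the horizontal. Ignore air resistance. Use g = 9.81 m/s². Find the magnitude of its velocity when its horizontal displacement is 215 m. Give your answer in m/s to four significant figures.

27.95 m/s

Horizontal component vₓ = 77.20 cos 71.8° = 24.11 m/s; vertical v_y0 = 77.20 sin 71.8° = 73.34 m/s.
x = vₓ t ⇒ t = 215/24.11 = 8.917 s.
Vertical velocity there: v_y = v_y0 − g t = 73.34 − 9.81 × 8.917 = −14.13 m/s.
Speed: √(vₓ² + v_y²) = √(24.11² + 14.13²) = 27.95 m/s.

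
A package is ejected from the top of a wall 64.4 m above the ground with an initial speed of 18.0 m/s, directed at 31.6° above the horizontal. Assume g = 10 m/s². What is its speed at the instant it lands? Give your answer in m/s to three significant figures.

40.1 m/s

Resolve: vₓ = 18.00 cos 31.6° = 15.33 m/s and v_y0 = 18.00 sin 31.6° = 9.432 m/s.
The projectile lands when y = 64.4 + (9.432) t − ½·10.0·t² = 0. Positive root: t = (9.432 + √(9.432² + 2·10.0·64.4)) / 10.0 = (9.432 + 37.11) / 10.0 = 4.654 s.
Vertical velocity at impact: v_y = v_y0 − g t = 9.432 − 10.0 × 4.654 = −37.11 m/s.
Speed: |v| = √(vₓ² + v_y²) = √(15.33² + 37.11²) = 40.15 m/s.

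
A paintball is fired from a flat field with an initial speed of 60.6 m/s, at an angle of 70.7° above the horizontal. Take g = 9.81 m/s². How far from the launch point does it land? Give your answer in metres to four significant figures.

Resolve: vₓ = 60.60 cos 70.7° = 20.03 m/s and v_y0 = 60.60 sin 70.7° = 57.19 m/s.
Flight time T = 2 v_y0 / g = 11.66 s.
Range: R = vₓ T = 20.03 × 11.66 = 233.5 m.

233.5 m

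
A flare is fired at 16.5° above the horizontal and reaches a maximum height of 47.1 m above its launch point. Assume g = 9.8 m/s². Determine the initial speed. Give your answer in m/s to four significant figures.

107.0 m/s

At the peak v_y = 0, so v_y0 = √(2gH) = √(2 × 9.80 × 47.1) = 30.38 m/s.
v_y0 = v₀ sin θ ⇒ v₀ = 30.38 / sin 16.5° = 107.0 m/s.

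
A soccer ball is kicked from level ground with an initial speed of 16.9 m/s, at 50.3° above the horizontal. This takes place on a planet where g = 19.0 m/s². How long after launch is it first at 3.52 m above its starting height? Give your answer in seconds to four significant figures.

0.3716 s

Components: vₓ = 16.90 cos 50.3° = 10.80 m/s, v_y0 = 16.90 sin 50.3° = 13.00 m/s.
Require v_y0 t − ½ g t² = 3.52, i.e. 9.500 t² − 13.00 t + 3.52 = 0.
t = [13.00 ± √(13.00² − 2·19.0·3.52)] / 19.0 = (13.00 ± 5.943) / 19.0, so t = 0.3716 s or t = 0.9971 s.
The first (ascending) time is 0.3716 s.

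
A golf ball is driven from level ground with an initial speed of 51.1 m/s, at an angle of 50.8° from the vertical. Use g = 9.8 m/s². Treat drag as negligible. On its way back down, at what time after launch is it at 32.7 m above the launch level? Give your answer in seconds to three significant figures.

Components: vₓ = 51.10 sin 50.8° = 39.60 m/s, v_y0 = 51.10 cos 50.8° = 32.30 m/s.
Set y = v_y0 t − ½ g t² = 32.7: 4.900 t² − 32.30 t + 32.7 = 0.
t = [32.30 ± √(32.30² − 2·9.80·32.7)] / 9.80 = (32.30 ± 20.05) / 9.80, so t = 1.249 s or t = 5.342 s.
The descending-branch root is 5.342 s.

5.34 s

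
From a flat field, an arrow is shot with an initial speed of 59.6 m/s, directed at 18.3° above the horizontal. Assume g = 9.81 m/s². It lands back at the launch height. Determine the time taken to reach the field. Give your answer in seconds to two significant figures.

3.8 s

vₓ = 59.60 cos 18.3° = 56.59 m/s; v_y0 = 59.60 sin 18.3° = 18.71 m/s.
Time of flight on level ground: T = 2 v_y0 / g = 2 × 18.71 / 9.81 = 3.815 s.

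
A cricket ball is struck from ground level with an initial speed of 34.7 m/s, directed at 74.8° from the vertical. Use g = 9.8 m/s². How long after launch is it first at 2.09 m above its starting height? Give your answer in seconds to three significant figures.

0.269 s

Resolve: vₓ = 34.70 sin 74.8° = 33.49 m/s and v_y0 = 34.70 cos 74.8° = 9.098 m/s.
Height y(t) = 9.098 t − 4.900 t² = 2.09 gives 4.900 t² − 9.098 t + 2.09 = 0.
Quadratic formula: t = (9.098 ± √41.809) / 9.80 = (9.098 ± 6.466) / 9.80 → t = 0.2686 s or 1.588 s.
The first (ascending) time is 0.2686 s.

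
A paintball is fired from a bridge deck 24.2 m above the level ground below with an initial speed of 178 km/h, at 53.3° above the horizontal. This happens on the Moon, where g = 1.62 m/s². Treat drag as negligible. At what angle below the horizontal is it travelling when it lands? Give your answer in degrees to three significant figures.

54.0°

Convert: 178 km/h = 178/3.6 = 49.44 m/s.
Components: vₓ = 49.44 cos 53.3° = 29.55 m/s, v_y0 = 49.44 sin 53.3° = 39.64 m/s.
With up positive and y = 0 at the ground: y(t) = 24.2 + (39.64) t − 0.8100 t². Setting y = 0 and taking the positive root: t = [39.64 + √(39.64² + 2·1.62·24.2)] / 1.62 = (39.64 + 40.62) / 1.62 = 49.55 s.
At impact: v_y = v_y0 − g t = −40.62 m/s; vₓ = 29.55 m/s.
Angle below horizontal: arctan(|v_y|/vₓ) = arctan(40.62/29.55) = 53.97°.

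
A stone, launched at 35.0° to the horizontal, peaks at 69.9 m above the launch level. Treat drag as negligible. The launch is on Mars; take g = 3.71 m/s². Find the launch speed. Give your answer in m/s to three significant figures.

39.7 m/s

At the peak v_y = 0, so v_y0 = √(2gH) = √(2 × 3.71 × 69.9) = 22.77 m/s.
v_y0 = v₀ sin θ ⇒ v₀ = 22.77 / sin 35.0° = 39.71 m/s.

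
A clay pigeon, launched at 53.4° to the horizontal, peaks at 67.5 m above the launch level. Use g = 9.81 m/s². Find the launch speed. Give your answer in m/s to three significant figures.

At the peak v_y = 0, so v_y0 = √(2gH) = √(2 × 9.81 × 67.5) = 36.39 m/s.
v_y0 = v₀ sin θ ⇒ v₀ = 36.39 / sin 53.4° = 45.33 m/s.

45.3 m/s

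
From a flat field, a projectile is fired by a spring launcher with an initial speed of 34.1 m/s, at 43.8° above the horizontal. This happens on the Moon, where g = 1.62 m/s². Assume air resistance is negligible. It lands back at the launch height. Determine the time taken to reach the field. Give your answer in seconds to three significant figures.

29.1 s

vₓ = 34.10 cos 43.8° = 24.61 m/s; v_y0 = 34.10 sin 43.8° = 23.60 m/s.
Landing at launch height ⇒ T = 2 v_y0 / g = 2 × 23.60 / 1.62 = 29.14 s.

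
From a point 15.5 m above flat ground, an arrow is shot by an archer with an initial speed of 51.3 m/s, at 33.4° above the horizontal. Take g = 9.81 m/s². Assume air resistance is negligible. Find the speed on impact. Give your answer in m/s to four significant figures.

54.18 m/s

Horizontal component vₓ = 51.30 cos 33.4° = 42.83 m/s; vertical v_y0 = 51.30 sin 33.4° = 28.24 m/s.
Vertical motion (up positive, ground at y = 0): 4.905 t² − (28.24) t − 15.5 = 0, so t = (28.24 + √(28.24² + 2·9.81·15.5)) / 9.81 = (28.24 + 33.19) / 9.81 = 6.262 s.
Vertical velocity at impact: v_y = v_y0 − g t = 28.24 − 9.81 × 6.262 = −33.19 m/s.
Speed: |v| = √(vₓ² + v_y²) = √(42.83² + 33.19²) = 54.18 m/s.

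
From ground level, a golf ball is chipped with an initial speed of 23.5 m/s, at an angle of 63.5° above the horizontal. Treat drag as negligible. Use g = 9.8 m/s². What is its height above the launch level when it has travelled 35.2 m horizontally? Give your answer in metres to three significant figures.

Components: vₓ = 23.50 cos 63.5° = 10.49 m/s, v_y0 = 23.50 sin 63.5° = 21.03 m/s.
x = vₓ t ⇒ t = 35.2/10.49 = 3.357 s.
Height: y = v_y0 t − ½ g t² = 21.03 × 3.357 − 4.900 × 3.357² = 70.60 − 55.22 = 15.38 m.

15.4 m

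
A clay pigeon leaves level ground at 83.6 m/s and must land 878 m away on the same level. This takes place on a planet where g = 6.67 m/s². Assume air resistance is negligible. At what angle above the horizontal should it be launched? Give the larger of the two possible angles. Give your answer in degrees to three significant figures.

61.5°

R = v₀² sin 2θ / g gives sin 2θ = gR/v₀² = 6.67·878/83.6² = 0.8379.
2θ = 56.92° or 180° − 56.92° = 123.1°, so θ = 28.46° or 61.54°.
The larger angle is 61.54°.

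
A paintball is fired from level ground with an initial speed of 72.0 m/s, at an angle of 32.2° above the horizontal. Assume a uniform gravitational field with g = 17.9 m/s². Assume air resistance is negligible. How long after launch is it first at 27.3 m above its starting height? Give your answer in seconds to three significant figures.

Resolve: vₓ = 72.00 cos 32.2° = 60.93 m/s and v_y0 = 72.00 sin 32.2° = 38.37 m/s.
Require v_y0 t − ½ g t² = 27.3, i.e. 8.950 t² − 38.37 t + 27.3 = 0.
t = [38.37 ± √(38.37² − 2·17.9·27.3)] / 17.9 = (38.37 ± 22.24) / 17.9, so t = 0.9009 s or t = 3.386 s.
The first (ascending) time is 0.9009 s.

0.901 s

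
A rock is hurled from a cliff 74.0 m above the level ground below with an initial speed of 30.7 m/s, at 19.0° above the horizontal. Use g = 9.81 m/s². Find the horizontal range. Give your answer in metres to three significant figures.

146 m

Components: vₓ = 30.70 cos 19.0° = 29.03 m/s, v_y0 = 30.70 sin 19.0° = 9.995 m/s.
The projectile lands when y = 74.0 + (9.995) t − ½·9.81·t² = 0. Positive root: t = (9.995 + √(9.995² + 2·9.81·74.0)) / 9.81 = (9.995 + 39.39) / 9.81 = 5.034 s.
Horizontal distance: R = vₓ t = 29.03 × 5.034 = 146.1 m.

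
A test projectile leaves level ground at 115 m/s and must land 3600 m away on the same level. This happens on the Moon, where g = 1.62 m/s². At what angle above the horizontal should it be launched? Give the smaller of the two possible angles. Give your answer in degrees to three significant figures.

13.1°

Level-ground range R = v₀² sin(2θ)/g ⇒ sin(2θ) = gR/v₀² = 1.62 × 3600 / 115² = 0.4410.
2θ = 26.17° or 180° − 26.17° = 153.8°, so θ = 13.08° or 76.92°.
The smaller angle is 13.08°.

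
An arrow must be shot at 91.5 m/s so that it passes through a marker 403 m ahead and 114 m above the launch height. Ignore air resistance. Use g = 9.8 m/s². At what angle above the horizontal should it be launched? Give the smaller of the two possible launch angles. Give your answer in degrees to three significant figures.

Trajectory: y = x tanθ − g x² (1 + tan²θ)/(2v₀²). With x = 403, y = 114, v₀ = 91.5, g = 9.80:
95.05 tan²θ − 403 tanθ + (209.1) = 0.
tanθ = [403 ± √(403² − 4 × 95.05 × (209.1))] / (2 × 95.05) = (403 ± 288.0) / 190.1, giving tanθ = 0.6051 or 3.635.
θ = 31.18° or 74.62°; the smaller is 31.18°.

31.2°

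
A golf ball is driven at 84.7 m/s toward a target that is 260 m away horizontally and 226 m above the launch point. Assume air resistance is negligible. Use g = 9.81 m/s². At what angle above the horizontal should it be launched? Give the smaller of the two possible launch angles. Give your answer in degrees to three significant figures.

Trajectory: y = x tanθ − g x² (1 + tan²θ)/(2v₀²). With x = 260, y = 226, v₀ = 84.7, g = 9.81:
46.22 tan²θ − 260 tanθ + (272.2) = 0.
tanθ = [260 ± √(260² − 4 × 46.22 × (272.2))] / (2 × 46.22) = (260 ± 131.4) / 92.44, giving tanθ = 1.391 or 4.235.
θ = 54.29° or 76.71°; the smaller is 54.29°.

54.3°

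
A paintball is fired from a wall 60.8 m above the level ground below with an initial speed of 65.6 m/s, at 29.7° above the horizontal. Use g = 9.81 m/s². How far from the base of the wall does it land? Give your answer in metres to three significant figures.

Resolve: vₓ = 65.60 cos 29.7° = 56.98 m/s and v_y0 = 65.60 sin 29.7° = 32.50 m/s.
Vertical motion (up positive, ground at y = 0): 4.905 t² − (32.50) t − 60.8 = 0, so t = (32.50 + √(32.50² + 2·9.81·60.8)) / 9.81 = (32.50 + 47.43) / 9.81 = 8.148 s.
Horizontal distance: R = vₓ t = 56.98 × 8.148 = 464.3 m.

464 m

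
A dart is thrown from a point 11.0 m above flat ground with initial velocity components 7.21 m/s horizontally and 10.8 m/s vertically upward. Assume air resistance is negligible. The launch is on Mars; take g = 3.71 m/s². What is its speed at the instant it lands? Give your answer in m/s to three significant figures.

With up positive and y = 0 at the ground: y(t) = 11.0 + (10.80) t − 1.855 t². Setting y = 0 and taking the positive root: t = [10.80 + √(10.80² + 2·3.71·11.0)] / 3.71 = (10.80 + 14.08) / 3.71 = 6.706 s.
Vertical velocity at impact: v_y = v_y0 − g t = 10.80 − 3.71 × 6.706 = −14.08 m/s.
Speed: |v| = √(vₓ² + v_y²) = √(7.210² + 14.08²) = 15.82 m/s.

15.8 m/s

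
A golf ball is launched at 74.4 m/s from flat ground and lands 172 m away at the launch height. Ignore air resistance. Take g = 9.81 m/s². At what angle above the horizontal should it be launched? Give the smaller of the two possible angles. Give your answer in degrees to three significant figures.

Level-ground range R = v₀² sin(2θ)/g ⇒ sin(2θ) = gR/v₀² = 9.81 × 172 / 74.4² = 0.3048.
2θ = 17.75° or 180° − 17.75° = 162.3°, so θ = 8.874° or 81.13°.
The smaller angle is 8.874°.

8.87°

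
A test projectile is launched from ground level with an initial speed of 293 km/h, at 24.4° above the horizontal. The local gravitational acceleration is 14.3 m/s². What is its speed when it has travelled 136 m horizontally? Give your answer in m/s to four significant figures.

74.49 m/s

Convert: 293 km/h = 293/3.6 = 81.39 m/s.
Components: vₓ = 81.39 cos 24.4° = 74.12 m/s, v_y0 = 81.39 sin 24.4° = 33.62 m/s.
At x = 136 m, t = x/vₓ = 136/74.12 = 1.835 s.
Vertical velocity there: v_y = v_y0 − g t = 33.62 − 14.3 × 1.835 = 7.383 m/s.
Speed: √(vₓ² + v_y²) = √(74.12² + 7.383²) = 74.49 m/s.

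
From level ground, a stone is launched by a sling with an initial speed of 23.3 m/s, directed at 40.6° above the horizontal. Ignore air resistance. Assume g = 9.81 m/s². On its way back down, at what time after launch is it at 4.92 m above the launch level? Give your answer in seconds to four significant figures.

Components: vₓ = 23.30 cos 40.6° = 17.69 m/s, v_y0 = 23.30 sin 40.6° = 15.16 m/s.
Require v_y0 t − ½ g t² = 4.92, i.e. 4.905 t² − 15.16 t + 4.92 = 0.
t = [15.16 ± √(15.16² − 2·9.81·4.92)] / 9.81 = (15.16 ± 11.55) / 9.81, so t = 0.3684 s or t = 2.723 s.
The descending-branch root is 2.723 s.

2.723 s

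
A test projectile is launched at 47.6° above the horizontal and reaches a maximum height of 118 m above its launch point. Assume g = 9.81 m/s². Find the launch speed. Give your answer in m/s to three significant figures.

At the peak v_y = 0, so v_y0 = √(2gH) = √(2 × 9.81 × 118) = 48.12 m/s.
v_y0 = v₀ sin θ ⇒ v₀ = 48.12 / sin 47.6° = 65.16 m/s.

65.2 m/s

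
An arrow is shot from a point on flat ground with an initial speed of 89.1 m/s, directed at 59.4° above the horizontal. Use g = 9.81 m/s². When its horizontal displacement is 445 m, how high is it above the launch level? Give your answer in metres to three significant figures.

280 m

Horizontal component vₓ = 89.10 cos 59.4° = 45.36 m/s; vertical v_y0 = 89.10 sin 59.4° = 76.69 m/s.
At x = 445 m, t = x/vₓ = 445/45.36 = 9.811 s.
Height: y = v_y0 t − ½ g t² = 76.69 × 9.811 − 4.905 × 9.811² = 752.5 − 472.2 = 280.3 m.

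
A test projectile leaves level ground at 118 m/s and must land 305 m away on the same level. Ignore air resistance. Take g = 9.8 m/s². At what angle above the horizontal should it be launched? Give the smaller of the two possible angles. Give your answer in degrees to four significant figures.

From R = (v₀²/g) sin 2θ: sin 2θ = 9.80 × 305 / 13924 = 0.2147.
2θ = 12.40° or 180° − 12.40° = 167.6°, so θ = 6.198° or 83.80°.
The smaller angle is 6.198°.

6.198°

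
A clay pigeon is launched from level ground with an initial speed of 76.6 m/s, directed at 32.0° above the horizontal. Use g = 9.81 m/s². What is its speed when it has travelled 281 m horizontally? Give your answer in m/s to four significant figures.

64.99 m/s

Components: vₓ = 76.60 cos 32.0° = 64.96 m/s, v_y0 = 76.60 sin 32.0° = 40.59 m/s.
x = vₓ t ⇒ t = 281/64.96 = 4.326 s.
Vertical velocity there: v_y = v_y0 − g t = 40.59 − 9.81 × 4.326 = −1.843 m/s.
Speed: √(vₓ² + v_y²) = √(64.96² + 1.843²) = 64.99 m/s.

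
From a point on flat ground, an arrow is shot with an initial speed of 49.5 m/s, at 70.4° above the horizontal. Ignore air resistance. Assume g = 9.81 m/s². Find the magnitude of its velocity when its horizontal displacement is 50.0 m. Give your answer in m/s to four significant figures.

23.83 m/s

Resolve: vₓ = 49.50 cos 70.4° = 16.60 m/s and v_y0 = 49.50 sin 70.4° = 46.63 m/s.
At x = 50.0 m, t = x/vₓ = 50.0/16.60 = 3.011 s.
Vertical velocity there: v_y = v_y0 − g t = 46.63 − 9.81 × 3.011 = 17.09 m/s.
Speed: √(vₓ² + v_y²) = √(16.60² + 17.09²) = 23.83 m/s.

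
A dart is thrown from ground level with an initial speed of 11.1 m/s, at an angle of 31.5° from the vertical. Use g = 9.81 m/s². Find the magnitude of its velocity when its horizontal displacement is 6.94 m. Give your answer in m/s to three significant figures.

6.23 m/s

Horizontal component vₓ = 11.10 sin 31.5° = 5.800 m/s; vertical v_y0 = 11.10 cos 31.5° = 9.464 m/s.
x = vₓ t ⇒ t = 6.94/5.800 = 1.197 s.
Vertical velocity there: v_y = v_y0 − g t = 9.464 − 9.81 × 1.197 = −2.274 m/s.
Speed: √(vₓ² + v_y²) = √(5.800² + 2.274²) = 6.230 m/s.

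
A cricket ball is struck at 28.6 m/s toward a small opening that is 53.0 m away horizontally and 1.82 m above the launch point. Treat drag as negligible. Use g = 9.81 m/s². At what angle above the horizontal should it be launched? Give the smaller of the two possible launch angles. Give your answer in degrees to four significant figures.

Trajectory: y = x tanθ − g x² (1 + tan²θ)/(2v₀²). With x = 53.0, y = 1.82, v₀ = 28.6, g = 9.81:
16.84 tan²θ − 53.0 tanθ + (18.66) = 0.
tanθ = [53.0 ± √(53.0² − 4 × 16.84 × (18.66))] / (2 × 16.84) = (53.0 ± 39.39) / 33.69, giving tanθ = 0.4040 or 2.742.
θ = 22.00° or 69.97°; the smaller is 22.00°.

22.00°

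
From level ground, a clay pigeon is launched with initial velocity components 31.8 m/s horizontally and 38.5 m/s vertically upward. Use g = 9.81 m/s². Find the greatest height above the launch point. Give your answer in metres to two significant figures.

76 m

Maximum height: H = v_y0² / (2g) = 38.50² / (2 × 9.81) = 75.55 m.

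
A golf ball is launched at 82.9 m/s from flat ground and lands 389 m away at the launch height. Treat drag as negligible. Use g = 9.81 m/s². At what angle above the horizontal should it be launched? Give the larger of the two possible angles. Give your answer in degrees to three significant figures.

Level-ground range R = v₀² sin(2θ)/g ⇒ sin(2θ) = gR/v₀² = 9.81 × 389 / 82.9² = 0.5553.
2θ = 33.73° or 180° − 33.73° = 146.3°, so θ = 16.86° or 73.14°.
The larger angle is 73.14°.

73.1°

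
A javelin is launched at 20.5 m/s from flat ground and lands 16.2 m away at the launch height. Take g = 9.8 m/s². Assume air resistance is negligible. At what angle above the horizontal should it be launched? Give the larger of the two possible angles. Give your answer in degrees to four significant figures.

78.90°

From R = (v₀²/g) sin 2θ: sin 2θ = 9.80 × 16.2 / 420.25 = 0.3778.
2θ = 22.20° or 180° − 22.20° = 157.8°, so θ = 11.10° or 78.90°.
The larger angle is 78.90°.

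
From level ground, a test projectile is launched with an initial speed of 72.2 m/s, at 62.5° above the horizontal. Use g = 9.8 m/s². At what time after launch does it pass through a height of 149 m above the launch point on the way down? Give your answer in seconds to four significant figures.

10.04 s

Resolve: vₓ = 72.20 cos 62.5° = 33.34 m/s and v_y0 = 72.20 sin 62.5° = 64.04 m/s.
Set y = v_y0 t − ½ g t² = 149: 4.900 t² − 64.04 t + 149 = 0.
Quadratic formula: t = (64.04 ± √1181.0) / 9.80 = (64.04 ± 34.37) / 9.80 → t = 3.028 s or 10.04 s.
The descending-branch root is 10.04 s.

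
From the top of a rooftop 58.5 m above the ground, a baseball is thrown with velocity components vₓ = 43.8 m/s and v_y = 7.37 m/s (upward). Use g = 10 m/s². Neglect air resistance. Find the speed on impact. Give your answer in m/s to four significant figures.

56.06 m/s

Vertical motion (up positive, ground at y = 0): 5.000 t² − (7.370) t − 58.5 = 0, so t = (7.370 + √(7.370² + 2·10.0·58.5)) / 10.0 = (7.370 + 34.99) / 10.0 = 4.236 s.
Vertical velocity at impact: v_y = v_y0 − g t = 7.370 − 10.0 × 4.236 = −34.99 m/s.
Speed: |v| = √(vₓ² + v_y²) = √(43.80² + 34.99²) = 56.06 m/s.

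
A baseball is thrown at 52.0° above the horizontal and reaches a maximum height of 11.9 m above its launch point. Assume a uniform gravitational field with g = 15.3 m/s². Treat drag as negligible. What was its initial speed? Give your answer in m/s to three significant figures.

24.2 m/s

At the peak v_y = 0, so v_y0 = √(2gH) = √(2 × 15.3 × 11.9) = 19.08 m/s.
v_y0 = v₀ sin θ ⇒ v₀ = 19.08 / sin 52.0° = 24.22 m/s.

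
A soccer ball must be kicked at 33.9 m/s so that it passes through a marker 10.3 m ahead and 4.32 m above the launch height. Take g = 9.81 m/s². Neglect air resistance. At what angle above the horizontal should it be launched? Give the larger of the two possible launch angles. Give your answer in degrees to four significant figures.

87.43°

Trajectory: y = x tanθ − g x² (1 + tan²θ)/(2v₀²). With x = 10.3, y = 4.32, v₀ = 33.9, g = 9.81:
0.4528 tan²θ − 10.3 tanθ + (4.773) = 0.
tanθ = [10.3 ± √(10.3² − 4 × 0.4528 × (4.773))] / (2 × 0.4528) = (10.3 ± 9.871) / 0.9056, giving tanθ = 0.4732 or 22.27.
θ = 25.32° or 87.43°; the larger is 87.43°.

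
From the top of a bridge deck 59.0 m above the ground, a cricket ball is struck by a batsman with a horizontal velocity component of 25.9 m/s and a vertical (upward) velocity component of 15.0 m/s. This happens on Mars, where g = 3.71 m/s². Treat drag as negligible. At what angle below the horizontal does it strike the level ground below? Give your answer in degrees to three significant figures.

44.8°

Vertical motion (up positive, ground at y = 0): 1.855 t² − (15.00) t − 59.0 = 0, so t = (15.00 + √(15.00² + 2·3.71·59.0)) / 3.71 = (15.00 + 25.74) / 3.71 = 10.98 s.
At impact: v_y = v_y0 − g t = −25.74 m/s; vₓ = 25.90 m/s.
Angle below horizontal: arctan(|v_y|/vₓ) = arctan(25.74/25.90) = 44.83°.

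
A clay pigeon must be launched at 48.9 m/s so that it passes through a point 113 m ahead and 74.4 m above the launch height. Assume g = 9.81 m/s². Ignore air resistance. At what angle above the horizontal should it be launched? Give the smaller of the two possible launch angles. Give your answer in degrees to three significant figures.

51.5°

Trajectory: y = x tanθ − g x² (1 + tan²θ)/(2v₀²). With x = 113, y = 74.4, v₀ = 48.9, g = 9.81:
26.19 tan²θ − 113 tanθ + (100.6) = 0.
tanθ = [113 ± √(113² − 4 × 26.19 × (100.6))] / (2 × 26.19) = (113 ± 47.22) / 52.39, giving tanθ = 1.256 or 3.059.
θ = 51.47° or 71.89°; the smaller is 51.47°.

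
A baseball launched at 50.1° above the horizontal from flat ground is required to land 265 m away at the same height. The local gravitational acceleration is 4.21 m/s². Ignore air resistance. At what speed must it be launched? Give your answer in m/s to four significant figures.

From R = (v₀² / g) sin 2θ: v₀ = √(gR / sin 2θ).
v₀ = √(4.21 × 265 / sin 100.2°) = √(1116 / 0.9842) = √1133.6 = 33.67 m/s.

33.67 m/s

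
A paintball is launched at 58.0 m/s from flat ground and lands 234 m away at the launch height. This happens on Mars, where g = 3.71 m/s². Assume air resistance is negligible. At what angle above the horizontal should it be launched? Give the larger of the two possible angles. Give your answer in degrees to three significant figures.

From R = (v₀²/g) sin 2θ: sin 2θ = 3.71 × 234 / 3364.0 = 0.2581.
2θ = 14.96° or 180° − 14.96° = 165.0°, so θ = 7.478° or 82.52°.
The larger angle is 82.52°.

82.5°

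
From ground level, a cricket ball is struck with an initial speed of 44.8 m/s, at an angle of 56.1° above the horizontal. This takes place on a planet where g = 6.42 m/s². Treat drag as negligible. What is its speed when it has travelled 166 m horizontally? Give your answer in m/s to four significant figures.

Resolve: vₓ = 44.80 cos 56.1° = 24.99 m/s and v_y0 = 44.80 sin 56.1° = 37.18 m/s.
x = vₓ t ⇒ t = 166/24.99 = 6.643 s.
Vertical velocity there: v_y = v_y0 − g t = 37.18 − 6.42 × 6.643 = −5.466 m/s.
Speed: √(vₓ² + v_y²) = √(24.99² + 5.466²) = 25.58 m/s.

25.58 m/s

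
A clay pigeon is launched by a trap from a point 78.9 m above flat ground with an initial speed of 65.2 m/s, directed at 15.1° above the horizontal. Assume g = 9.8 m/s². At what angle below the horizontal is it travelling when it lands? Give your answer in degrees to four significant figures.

Components: vₓ = 65.20 cos 15.1° = 62.95 m/s, v_y0 = 65.20 sin 15.1° = 16.98 m/s.
The projectile lands when y = 78.9 + (16.98) t − ½·9.80·t² = 0. Positive root: t = (16.98 + √(16.98² + 2·9.80·78.9)) / 9.80 = (16.98 + 42.84) / 9.80 = 6.104 s.
At impact: v_y = v_y0 − g t = −42.84 m/s; vₓ = 62.95 m/s.
Angle below horizontal: arctan(|v_y|/vₓ) = arctan(42.84/62.95) = 34.23°.

34.23°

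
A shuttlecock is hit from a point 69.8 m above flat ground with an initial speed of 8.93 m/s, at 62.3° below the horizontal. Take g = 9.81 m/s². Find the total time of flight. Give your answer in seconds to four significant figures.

3.051 s

Resolve: vₓ = 8.930 cos 62.3° = 4.151 m/s and v_y0 = −7.907 m/s (downward).
Vertical motion (up positive, ground at y = 0): 4.905 t² − (−7.907) t − 69.8 = 0, so t = (−7.907 + √(7.907² + 2·9.81·69.8)) / 9.81 = (−7.907 + 37.84) / 9.81 = 3.051 s.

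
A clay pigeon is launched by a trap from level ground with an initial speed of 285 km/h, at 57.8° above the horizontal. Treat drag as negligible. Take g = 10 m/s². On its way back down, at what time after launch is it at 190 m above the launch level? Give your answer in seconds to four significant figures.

Convert: 285 km/h = 285/3.6 = 79.17 m/s.
vₓ = 79.17 cos 57.8° = 42.19 m/s; v_y0 = 79.17 sin 57.8° = 66.99 m/s.
Require v_y0 t − ½ g t² = 190, i.e. 5.000 t² − 66.99 t + 190 = 0.
t = [66.99 ± √(66.99² − 2·10.0·190)] / 10.0 = (66.99 ± 26.22) / 10.0, so t = 4.077 s or t = 9.321 s.
The descending-branch root is 9.321 s.

9.321 s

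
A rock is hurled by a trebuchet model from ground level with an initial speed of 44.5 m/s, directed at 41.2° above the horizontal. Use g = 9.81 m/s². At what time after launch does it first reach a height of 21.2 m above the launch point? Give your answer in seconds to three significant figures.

vₓ = 44.50 cos 41.2° = 33.48 m/s; v_y0 = 44.50 sin 41.2° = 29.31 m/s.
Set y = v_y0 t − ½ g t² = 21.2: 4.905 t² − 29.31 t + 21.2 = 0.
t = [29.31 ± √(29.31² − 2·9.81·21.2)] / 9.81 = (29.31 ± 21.05) / 9.81, so t = 0.8419 s or t = 5.134 s.
The first (ascending) time is 0.8419 s.

0.842 s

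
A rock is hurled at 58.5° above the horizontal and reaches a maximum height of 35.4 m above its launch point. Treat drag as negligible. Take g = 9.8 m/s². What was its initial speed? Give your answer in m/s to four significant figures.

At the peak v_y = 0, so v_y0 = √(2gH) = √(2 × 9.80 × 35.4) = 26.34 m/s.
v_y0 = v₀ sin θ ⇒ v₀ = 26.34 / sin 58.5° = 30.89 m/s.

30.89 m/s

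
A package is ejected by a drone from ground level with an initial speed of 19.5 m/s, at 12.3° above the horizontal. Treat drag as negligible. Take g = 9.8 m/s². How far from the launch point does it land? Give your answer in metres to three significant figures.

16.2 m

Horizontal component vₓ = 19.50 cos 12.3° = 19.05 m/s; vertical v_y0 = 19.50 sin 12.3° = 4.154 m/s.
Flight time T = 2 v_y0 / g = 0.8478 s.
Range: R = vₓ T = 19.05 × 0.8478 = 16.15 m.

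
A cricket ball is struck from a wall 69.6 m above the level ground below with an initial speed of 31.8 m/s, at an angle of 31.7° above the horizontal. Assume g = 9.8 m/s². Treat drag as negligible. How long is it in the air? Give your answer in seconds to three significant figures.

5.84 s

Resolve: vₓ = 31.80 cos 31.7° = 27.06 m/s and v_y0 = 31.80 sin 31.7° = 16.71 m/s.
The projectile lands when y = 69.6 + (16.71) t − ½·9.80·t² = 0. Positive root: t = (16.71 + √(16.71² + 2·9.80·69.6)) / 9.80 = (16.71 + 40.54) / 9.80 = 5.842 s.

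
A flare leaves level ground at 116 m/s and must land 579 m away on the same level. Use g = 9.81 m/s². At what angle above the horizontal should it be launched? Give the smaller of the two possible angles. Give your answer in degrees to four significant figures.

From R = (v₀²/g) sin 2θ: sin 2θ = 9.81 × 579 / 13456 = 0.4221.
2θ = 24.97° or 180° − 24.97° = 155.0°, so θ = 12.48° or 77.52°.
The smaller angle is 12.48°.

12.48°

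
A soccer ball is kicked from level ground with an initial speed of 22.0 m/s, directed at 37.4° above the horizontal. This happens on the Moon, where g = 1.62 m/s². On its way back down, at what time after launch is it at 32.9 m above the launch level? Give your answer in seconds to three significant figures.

vₓ = 22.00 cos 37.4° = 17.48 m/s; v_y0 = 22.00 sin 37.4° = 13.36 m/s.
Set y = v_y0 t − ½ g t² = 32.9: 0.8100 t² − 13.36 t + 32.9 = 0.
Quadratic formula: t = (13.36 ± √71.954) / 1.62 = (13.36 ± 8.483) / 1.62 → t = 3.012 s or 13.48 s.
The descending-branch root is 13.48 s.

13.5 s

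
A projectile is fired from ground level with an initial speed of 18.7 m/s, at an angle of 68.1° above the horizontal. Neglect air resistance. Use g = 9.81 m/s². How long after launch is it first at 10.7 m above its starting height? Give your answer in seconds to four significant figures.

Components: vₓ = 18.70 cos 68.1° = 6.975 m/s, v_y0 = 18.70 sin 68.1° = 17.35 m/s.
Height y(t) = 17.35 t − 4.905 t² = 10.7 gives 4.905 t² − 17.35 t + 10.7 = 0.
Quadratic formula: t = (17.35 ± √91.107) / 9.81 = (17.35 ± 9.545) / 9.81 → t = 0.7957 s or 2.742 s.
The first (ascending) time is 0.7957 s.

0.7957 s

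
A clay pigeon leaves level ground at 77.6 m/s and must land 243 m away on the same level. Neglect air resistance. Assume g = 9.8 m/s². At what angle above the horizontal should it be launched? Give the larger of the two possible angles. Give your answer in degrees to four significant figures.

78.35°

R = v₀² sin 2θ / g gives sin 2θ = gR/v₀² = 9.80·243/77.6² = 0.3955.
2θ = 23.30° or 180° − 23.30° = 156.7°, so θ = 11.65° or 78.35°.
The larger angle is 78.35°.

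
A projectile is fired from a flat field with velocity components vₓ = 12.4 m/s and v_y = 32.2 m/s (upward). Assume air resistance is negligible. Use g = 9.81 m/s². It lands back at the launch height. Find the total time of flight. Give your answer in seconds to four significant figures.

It returns to y = 0 when t = 2 v_y0 / g = 2(32.20)/9.81 = 6.565 s.

6.565 s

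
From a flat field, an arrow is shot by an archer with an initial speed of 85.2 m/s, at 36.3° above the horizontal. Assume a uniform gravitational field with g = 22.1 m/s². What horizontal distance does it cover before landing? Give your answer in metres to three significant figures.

313 m

Horizontal component vₓ = 85.20 cos 36.3° = 68.67 m/s; vertical v_y0 = 85.20 sin 36.3° = 50.44 m/s.
Flight time T = 2 v_y0 / g = 4.565 s.
Horizontal distance R = vₓ T = 68.67 × 4.565 = 313.4 m.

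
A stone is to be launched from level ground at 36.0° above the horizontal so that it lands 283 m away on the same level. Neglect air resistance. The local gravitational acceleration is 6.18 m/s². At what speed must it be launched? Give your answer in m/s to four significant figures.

Level-ground range: R = v₀² sin(2θ)/g, so v₀ = √(gR / sin 2θ).
v₀ = √(6.18 × 283 / sin 72.00°) = √(1749 / 0.9511) = √1838.9 = 42.88 m/s.

42.88 m/s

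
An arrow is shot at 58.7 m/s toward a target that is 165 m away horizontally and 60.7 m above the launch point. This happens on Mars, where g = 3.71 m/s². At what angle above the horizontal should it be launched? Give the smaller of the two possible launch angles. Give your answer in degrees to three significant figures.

25.5°

Trajectory: y = x tanθ − g x² (1 + tan²θ)/(2v₀²). With x = 165, y = 60.7, v₀ = 58.7, g = 3.71:
14.66 tan²θ − 165 tanθ + (75.36) = 0.
tanθ = [165 ± √(165² − 4 × 14.66 × (75.36))] / (2 × 14.66) = (165 ± 151.0) / 29.31, giving tanθ = 0.4769 or 10.78.
θ = 25.50° or 84.70°; the smaller is 25.50°.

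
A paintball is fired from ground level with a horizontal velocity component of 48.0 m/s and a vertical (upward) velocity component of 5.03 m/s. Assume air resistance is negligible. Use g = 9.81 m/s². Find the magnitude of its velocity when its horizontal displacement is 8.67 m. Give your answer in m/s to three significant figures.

x = vₓ t ⇒ t = 8.67/48.00 = 0.1806 s.
Vertical velocity there: v_y = v_y0 − g t = 5.030 − 9.81 × 0.1806 = 3.258 m/s.
Speed: √(vₓ² + v_y²) = √(48.00² + 3.258²) = 48.11 m/s.

48.1 m/s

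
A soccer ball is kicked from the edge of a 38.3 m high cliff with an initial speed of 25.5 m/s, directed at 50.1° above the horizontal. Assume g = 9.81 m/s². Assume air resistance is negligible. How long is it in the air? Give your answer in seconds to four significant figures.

5.427 s

Horizontal component vₓ = 25.50 cos 50.1° = 16.36 m/s; vertical v_y0 = 25.50 sin 50.1° = 19.56 m/s.
With up positive and y = 0 at the ground: y(t) = 38.3 + (19.56) t − 4.905 t². Setting y = 0 and taking the positive root: t = [19.56 + √(19.56² + 2·9.81·38.3)] / 9.81 = (19.56 + 33.68) / 9.81 = 5.427 s.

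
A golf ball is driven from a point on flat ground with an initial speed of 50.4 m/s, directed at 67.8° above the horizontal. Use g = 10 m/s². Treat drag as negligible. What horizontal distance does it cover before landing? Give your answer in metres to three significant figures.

Resolve: vₓ = 50.40 cos 67.8° = 19.04 m/s and v_y0 = 50.40 sin 67.8° = 46.66 m/s.
Flight time T = 2 v_y0 / g = 9.333 s.
Horizontal distance R = vₓ T = 19.04 × 9.333 = 177.7 m.

178 m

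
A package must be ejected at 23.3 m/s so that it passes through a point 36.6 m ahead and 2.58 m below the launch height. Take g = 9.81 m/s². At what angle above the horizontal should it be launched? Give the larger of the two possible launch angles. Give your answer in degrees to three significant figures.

69.9°

Trajectory: y = x tanθ − g x² (1 + tan²θ)/(2v₀²). With x = 36.6, y = −2.58, v₀ = 23.3, g = 9.81:
12.10 tan²θ − 36.6 tanθ + (9.523) = 0.
tanθ = [36.6 ± √(36.6² − 4 × 12.10 × (9.523))] / (2 × 12.10) = (36.6 ± 29.64) / 24.21, giving tanθ = 0.2875 or 2.737.
θ = 16.04° or 69.93°; the larger is 69.93°.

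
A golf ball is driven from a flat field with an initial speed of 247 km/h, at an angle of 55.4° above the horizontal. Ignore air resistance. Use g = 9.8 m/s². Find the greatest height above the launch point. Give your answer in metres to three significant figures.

Convert: 247 km/h = 247/3.6 = 68.61 m/s.
vₓ = 68.61 cos 55.4° = 38.96 m/s; v_y0 = 68.61 sin 55.4° = 56.48 m/s.
At the apex v_y = 0, so H = v_y0²/(2g) = 56.48²/19.60 = 162.7 m.

163 m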